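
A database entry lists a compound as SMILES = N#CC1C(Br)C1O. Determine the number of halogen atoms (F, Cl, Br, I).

1

Halogen atoms appear at heavy-atom position 5 (1×Br).
Other groups present: 1 hydroxyl, 1 nitrile.
Halogen count: 1.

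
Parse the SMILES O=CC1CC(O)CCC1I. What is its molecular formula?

Walk through each heavy atom and fill implicit hydrogens from standard valence (C 4, N 3, O 2, S 2, halogen 1):
  atom 1: O, bond orders sum to 2 (valence 2) → 0 H
  atom 2: C, bond orders sum to 3 (valence 4) → 1 H
  atom 3: C, bond orders sum to 3 (valence 4) → 1 H
  atom 4: C, bond orders sum to 2 (valence 4) → 2 H
  atom 5: C, bond orders sum to 3 (valence 4) → 1 H
  atom 6: O, bond orders sum to 1 (valence 2) → 1 H
  atom 7: C, bond orders sum to 2 (valence 4) → 2 H
  atom 8: C, bond orders sum to 2 (valence 4) → 2 H
  atom 9: C, bond orders sum to 3 (valence 4) → 1 H
  atom 10: I (halogen, monovalent) → 0 H
Totals → C:7, H:11, I:1, O:2.
In Hill order: C7H11IO2.

C7H11IO2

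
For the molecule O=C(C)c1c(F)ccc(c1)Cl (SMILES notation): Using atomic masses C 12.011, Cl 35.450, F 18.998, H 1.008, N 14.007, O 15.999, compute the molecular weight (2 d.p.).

172.58 g/mol

First, the molecular formula is C8H6ClFO (counting implicit H from valence).
  C: 8 × 12.011 = 96.088
  Cl: 1 × 35.450 = 35.450
  F: 1 × 18.998 = 18.998
  H: 6 × 1.008 = 6.048
  O: 1 × 15.999 = 15.999
Sum: 8×12.011 + 1×35.450 + 1×18.998 + 6×1.008 + 1×15.999 = 172.583 → 172.58 g/mol.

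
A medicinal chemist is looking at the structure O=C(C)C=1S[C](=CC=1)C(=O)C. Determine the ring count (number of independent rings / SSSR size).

1

In SMILES, each pair of matching ring-closure digits denotes one ring-closing bond; the number of such bonds equals the number of independent rings.
Ring-closure bonds here: 1.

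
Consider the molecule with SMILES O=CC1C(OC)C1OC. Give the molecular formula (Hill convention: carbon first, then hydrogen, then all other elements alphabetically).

C6H10O3

Walk through each heavy atom and fill implicit hydrogens from standard valence (C 4, N 3, O 2, S 2, halogen 1):
  atom 1: O, bond orders sum to 2 (valence 2) → 0 H
  atom 2: C, bond orders sum to 3 (valence 4) → 1 H
  atom 3: C, bond orders sum to 3 (valence 4) → 1 H
  atom 4: C, bond orders sum to 3 (valence 4) → 1 H
  atom 5: O, bond orders sum to 2 (valence 2) → 0 H
  atom 6: C, bond orders sum to 1 (valence 4) → 3 H
  atom 7: C, bond orders sum to 3 (valence 4) → 1 H
  atom 8: O, bond orders sum to 2 (valence 2) → 0 H
  atom 9: C, bond orders sum to 1 (valence 4) → 3 H
Totals → C:6, H:10, O:3.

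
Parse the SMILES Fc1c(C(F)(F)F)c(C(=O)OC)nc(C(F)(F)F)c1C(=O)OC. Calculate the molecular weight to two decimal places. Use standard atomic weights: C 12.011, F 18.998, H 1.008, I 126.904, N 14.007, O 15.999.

349.16 g/mol

First, the molecular formula is C11H6F7NO4 (counting implicit H from valence).
  C: 11 × 12.011 = 132.121
  F: 7 × 18.998 = 132.986
  H: 6 × 1.008 = 6.048
  N: 1 × 14.007 = 14.007
  O: 4 × 15.999 = 63.996
Sum: 11×12.011 + 7×18.998 + 6×1.008 + 1×14.007 + 4×15.999 = 349.158 → 349.16 g/mol.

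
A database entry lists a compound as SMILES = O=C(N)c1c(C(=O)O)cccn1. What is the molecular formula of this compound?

Walk through each heavy atom and fill implicit hydrogens from standard valence (C 4, N 3, O 2, S 2, halogen 1); for lowercase aromatic atoms, an aromatic c carries 1 H when it has two neighbours and 0 H with three, and aromatic n carries 0 H:
  atom 1: O, bond orders sum to 2 (valence 2) → 0 H
  atom 2: C, bond orders sum to 4 (valence 4) → 0 H
  atom 3: N, bond orders sum to 1 (valence 3) → 2 H
  atom 4: aromatic c, 3 neighbours → 0 H
  atom 5: aromatic c, 3 neighbours → 0 H
  atom 6: C, bond orders sum to 4 (valence 4) → 0 H
  atom 7: O, bond orders sum to 2 (valence 2) → 0 H
  atom 8: O, bond orders sum to 1 (valence 2) → 1 H
  atom 9: aromatic c, 2 neighbours → 1 H
  atom 10: aromatic c, 2 neighbours → 1 H
  atom 11: aromatic c, 2 neighbours → 1 H
  atom 12: aromatic n, 2 neighbours → 0 H
Totals → C:7, H:6, N:2, O:3.
In Hill order: C7H6N2O3.

C7H6N2O3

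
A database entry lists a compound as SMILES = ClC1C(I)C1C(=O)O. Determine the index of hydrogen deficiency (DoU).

Degree of unsaturation = (number of rings) + (number of π bonds).
Ring closures in the SMILES: 1.
π bonds: 1 double bond (each 1 DoU) → 1 DoU from unsaturation.
Total DoU = 1 + 1 = 2.

2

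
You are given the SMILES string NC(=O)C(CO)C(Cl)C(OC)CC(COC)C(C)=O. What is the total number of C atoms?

Count every carbon token in the SMILES (each C, including those in ring-closure positions and inside branches).
Carbon count: 12.

12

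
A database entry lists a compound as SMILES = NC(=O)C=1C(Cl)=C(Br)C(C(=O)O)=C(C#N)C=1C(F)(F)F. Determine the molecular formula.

C10H3BrClF3N2O3

Walk through each heavy atom and fill implicit hydrogens from standard valence (C 4, N 3, O 2, S 2, halogen 1):
  atom 1: N, bond orders sum to 1 (valence 3) → 2 H
  atom 2: C, bond orders sum to 4 (valence 4) → 0 H
  atom 3: O, bond orders sum to 2 (valence 2) → 0 H
  atom 4: C, bond orders sum to 4 (valence 4) → 0 H
  atom 5: C, bond orders sum to 4 (valence 4) → 0 H
  atom 6: Cl (halogen, monovalent) → 0 H
  atom 7: C, bond orders sum to 4 (valence 4) → 0 H
  atom 8: Br (halogen, monovalent) → 0 H
  atom 9: C, bond orders sum to 4 (valence 4) → 0 H
  atom 10: C, bond orders sum to 4 (valence 4) → 0 H
  atom 11: O, bond orders sum to 2 (valence 2) → 0 H
  atom 12: O, bond orders sum to 1 (valence 2) → 1 H
  atom 13: C, bond orders sum to 4 (valence 4) → 0 H
  atom 14: C, bond orders sum to 4 (valence 4) → 0 H
  atom 15: N, bond orders sum to 3 (valence 3) → 0 H
  atom 16: C, bond orders sum to 4 (valence 4) → 0 H
  atom 17: C, bond orders sum to 4 (valence 4) → 0 H
  atom 18: F (halogen, monovalent) → 0 H
  atom 19: F (halogen, monovalent) → 0 H
  atom 20: F (halogen, monovalent) → 0 H
Totals → C:10, H:3, Br:1, Cl:1, F:3, N:2, O:3.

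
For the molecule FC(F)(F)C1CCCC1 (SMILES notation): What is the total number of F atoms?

Scan the SMILES for F atoms (remember two-letter symbols like Cl and Br are single atoms).
Fluorine count: 3.

3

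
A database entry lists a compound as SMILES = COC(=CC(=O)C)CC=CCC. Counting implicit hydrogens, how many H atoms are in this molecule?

Walk through each heavy atom and fill implicit hydrogens from standard valence (C 4, N 3, O 2, S 2, halogen 1):
  atom 1: C, bond orders sum to 1 (valence 4) → 3 H
  atom 2: O, bond orders sum to 2 (valence 2) → 0 H
  atom 3: C, bond orders sum to 4 (valence 4) → 0 H
  atom 4: C, bond orders sum to 3 (valence 4) → 1 H
  atom 5: C, bond orders sum to 4 (valence 4) → 0 H
  atom 6: O, bond orders sum to 2 (valence 2) → 0 H
  atom 7: C, bond orders sum to 1 (valence 4) → 3 H
  atom 8: C, bond orders sum to 2 (valence 4) → 2 H
  atom 9: C, bond orders sum to 3 (valence 4) → 1 H
  atom 10: C, bond orders sum to 3 (valence 4) → 1 H
  atom 11: C, bond orders sum to 2 (valence 4) → 2 H
  atom 12: C, bond orders sum to 1 (valence 4) → 3 H
Total hydrogens: 16.

16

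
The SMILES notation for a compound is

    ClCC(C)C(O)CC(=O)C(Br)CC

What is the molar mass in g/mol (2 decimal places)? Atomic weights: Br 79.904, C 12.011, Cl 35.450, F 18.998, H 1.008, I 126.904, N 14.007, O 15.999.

271.58 g/mol

First, the molecular formula is C9H16BrClO2 (counting implicit H from valence).
  Br: 1 × 79.904 = 79.904
  C: 9 × 12.011 = 108.099
  Cl: 1 × 35.450 = 35.450
  H: 16 × 1.008 = 16.128
  O: 2 × 15.999 = 31.998
Sum: 1×79.904 + 9×12.011 + 1×35.450 + 16×1.008 + 2×15.999 = 271.579 → 271.58 g/mol.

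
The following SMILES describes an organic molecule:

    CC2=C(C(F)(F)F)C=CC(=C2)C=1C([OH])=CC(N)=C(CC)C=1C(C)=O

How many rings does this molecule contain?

2

In SMILES, each pair of matching ring-closure digits denotes one ring-closing bond; the number of such bonds equals the number of independent rings.
Ring-closure bonds here: 2.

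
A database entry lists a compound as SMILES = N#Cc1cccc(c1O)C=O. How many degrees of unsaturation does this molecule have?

Molecular formula: C8H5NO2.
DoU = (2C + 2 + N − H − X) / 2, where X is the halogen count and O/S are ignored.
    = (2·8 + 2 + 1 − 5 − 0) / 2 = 14 / 2 = 7.

7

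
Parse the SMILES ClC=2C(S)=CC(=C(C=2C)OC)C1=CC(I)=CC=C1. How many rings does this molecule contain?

2

In SMILES, each pair of matching ring-closure digits denotes one ring-closing bond; the number of such bonds equals the number of independent rings.
Ring-closure bonds here: 2.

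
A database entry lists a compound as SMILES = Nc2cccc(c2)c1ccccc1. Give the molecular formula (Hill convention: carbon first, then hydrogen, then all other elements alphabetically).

Walk through each heavy atom and fill implicit hydrogens from standard valence (C 4, N 3, O 2, S 2, halogen 1); for lowercase aromatic atoms, an aromatic c carries 1 H when it has two neighbours and 0 H with three, and aromatic n carries 0 H:
  atom 1: N, bond orders sum to 1 (valence 3) → 2 H
  atom 2: aromatic c, 3 neighbours → 0 H
  atom 3: aromatic c, 2 neighbours → 1 H
  atom 4: aromatic c, 2 neighbours → 1 H
  atom 5: aromatic c, 2 neighbours → 1 H
  atom 6: aromatic c, 3 neighbours → 0 H
  atom 7: aromatic c, 2 neighbours → 1 H
  atom 8: aromatic c, 3 neighbours → 0 H
  atom 9: aromatic c, 2 neighbours → 1 H
  atom 10: aromatic c, 2 neighbours → 1 H
  atom 11: aromatic c, 2 neighbours → 1 H
  atom 12: aromatic c, 2 neighbours → 1 H
  atom 13: aromatic c, 2 neighbours → 1 H
Totals → C:12, H:11, N:1.

C12H11N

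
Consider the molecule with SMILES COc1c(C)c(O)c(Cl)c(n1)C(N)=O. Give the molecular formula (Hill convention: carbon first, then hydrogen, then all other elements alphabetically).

Walk through each heavy atom and fill implicit hydrogens from standard valence (C 4, N 3, O 2, S 2, halogen 1); for lowercase aromatic atoms, an aromatic c carries 1 H when it has two neighbours and 0 H with three, and aromatic n carries 0 H:
  atom 1: C, bond orders sum to 1 (valence 4) → 3 H
  atom 2: O, bond orders sum to 2 (valence 2) → 0 H
  atom 3: aromatic c, 3 neighbours → 0 H
  atom 4: aromatic c, 3 neighbours → 0 H
  atom 5: C, bond orders sum to 1 (valence 4) → 3 H
  atom 6: aromatic c, 3 neighbours → 0 H
  atom 7: O, bond orders sum to 1 (valence 2) → 1 H
  atom 8: aromatic c, 3 neighbours → 0 H
  atom 9: Cl (halogen, monovalent) → 0 H
  atom 10: aromatic c, 3 neighbours → 0 H
  atom 11: aromatic n, 2 neighbours → 0 H
  atom 12: C, bond orders sum to 4 (valence 4) → 0 H
  atom 13: N, bond orders sum to 1 (valence 3) → 2 H
  atom 14: O, bond orders sum to 2 (valence 2) → 0 H
Totals → C:8, H:9, Cl:1, N:2, O:3.

C8H9ClN2O3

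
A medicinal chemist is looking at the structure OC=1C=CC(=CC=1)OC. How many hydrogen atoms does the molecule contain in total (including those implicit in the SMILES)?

Walk through each heavy atom and fill implicit hydrogens from standard valence (C 4, N 3, O 2, S 2, halogen 1):
  atom 1: O, bond orders sum to 1 (valence 2) → 1 H
  atom 2: C, bond orders sum to 4 (valence 4) → 0 H
  atom 3: C, bond orders sum to 3 (valence 4) → 1 H
  atom 4: C, bond orders sum to 3 (valence 4) → 1 H
  atom 5: C, bond orders sum to 4 (valence 4) → 0 H
  atom 6: C, bond orders sum to 3 (valence 4) → 1 H
  atom 7: C, bond orders sum to 3 (valence 4) → 1 H
  atom 8: O, bond orders sum to 2 (valence 2) → 0 H
  atom 9: C, bond orders sum to 1 (valence 4) → 3 H
Total hydrogens: 8.

8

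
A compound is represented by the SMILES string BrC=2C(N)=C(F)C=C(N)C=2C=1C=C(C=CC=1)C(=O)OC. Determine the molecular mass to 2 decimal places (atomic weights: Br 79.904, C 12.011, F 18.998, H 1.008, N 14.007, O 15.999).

339.16 g/mol

First, the molecular formula is C14H12BrFN2O2 (counting implicit H from valence).
  Br: 1 × 79.904 = 79.904
  C: 14 × 12.011 = 168.154
  F: 1 × 18.998 = 18.998
  H: 12 × 1.008 = 12.096
  N: 2 × 14.007 = 28.014
  O: 2 × 15.999 = 31.998
Sum: 1×79.904 + 14×12.011 + 1×18.998 + 12×1.008 + 2×14.007 + 2×15.999 = 339.164 → 339.16 g/mol.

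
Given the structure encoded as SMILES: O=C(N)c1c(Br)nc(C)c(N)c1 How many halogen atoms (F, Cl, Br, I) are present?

Halogen atoms appear at heavy-atom position 6 (1×Br).
Other groups present: 1 amide, 1 primary amine.
Halogen count: 1.

1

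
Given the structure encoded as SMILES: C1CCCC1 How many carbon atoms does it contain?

5

Count every carbon token in the SMILES (each C, including those in ring-closure positions and inside branches).
Carbon count: 5.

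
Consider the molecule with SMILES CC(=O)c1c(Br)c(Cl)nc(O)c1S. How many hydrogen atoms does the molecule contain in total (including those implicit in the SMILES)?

Walk through each heavy atom and fill implicit hydrogens from standard valence (C 4, N 3, O 2, S 2, halogen 1); for lowercase aromatic atoms, an aromatic c carries 1 H when it has two neighbours and 0 H with three, and aromatic n carries 0 H:
  atom 1: C, bond orders sum to 1 (valence 4) → 3 H
  atom 2: C, bond orders sum to 4 (valence 4) → 0 H
  atom 3: O, bond orders sum to 2 (valence 2) → 0 H
  atom 4: aromatic c, 3 neighbours → 0 H
  atom 5: aromatic c, 3 neighbours → 0 H
  atom 6: Br (halogen, monovalent) → 0 H
  atom 7: aromatic c, 3 neighbours → 0 H
  atom 8: Cl (halogen, monovalent) → 0 H
  atom 9: aromatic n, 2 neighbours → 0 H
  atom 10: aromatic c, 3 neighbours → 0 H
  atom 11: O, bond orders sum to 1 (valence 2) → 1 H
  atom 12: aromatic c, 3 neighbours → 0 H
  atom 13: S, bond orders sum to 1 (valence 2) → 1 H
Total hydrogens: 5.

5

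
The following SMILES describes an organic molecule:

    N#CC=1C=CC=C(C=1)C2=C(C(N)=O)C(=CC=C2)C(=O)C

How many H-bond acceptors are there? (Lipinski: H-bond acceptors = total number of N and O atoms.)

N atoms: 2; O atoms: 2.
Lipinski HBA = 2 + 2 = 4.

4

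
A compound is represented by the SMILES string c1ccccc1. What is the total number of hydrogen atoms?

Walk through each heavy atom and fill implicit hydrogens from standard valence (C 4, N 3, O 2, S 2, halogen 1); for lowercase aromatic atoms, an aromatic c carries 1 H when it has two neighbours and 0 H with three, and aromatic n carries 0 H:
  atom 1: aromatic c, 2 neighbours → 1 H
  atom 2: aromatic c, 2 neighbours → 1 H
  atom 3: aromatic c, 2 neighbours → 1 H
  atom 4: aromatic c, 2 neighbours → 1 H
  atom 5: aromatic c, 2 neighbours → 1 H
  atom 6: aromatic c, 2 neighbours → 1 H
Total hydrogens: 6.

6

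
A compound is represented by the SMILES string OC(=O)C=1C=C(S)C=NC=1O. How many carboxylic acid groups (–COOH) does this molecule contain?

The carboxylic acid motif appears at heavy-atom position 2 in the SMILES.
Other groups present: 1 hydroxyl, 1 thiol.
Carboxylic acid count: 1.

1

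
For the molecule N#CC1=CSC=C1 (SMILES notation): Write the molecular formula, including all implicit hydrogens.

C5H3NS

Walk through each heavy atom and fill implicit hydrogens from standard valence (C 4, N 3, O 2, S 2, halogen 1):
  atom 1: N, bond orders sum to 3 (valence 3) → 0 H
  atom 2: C, bond orders sum to 4 (valence 4) → 0 H
  atom 3: C, bond orders sum to 4 (valence 4) → 0 H
  atom 4: C, bond orders sum to 3 (valence 4) → 1 H
  atom 5: S, bond orders sum to 2 (valence 2) → 0 H
  atom 6: C, bond orders sum to 3 (valence 4) → 1 H
  atom 7: C, bond orders sum to 3 (valence 4) → 1 H
Totals → C:5, H:3, N:1, S:1.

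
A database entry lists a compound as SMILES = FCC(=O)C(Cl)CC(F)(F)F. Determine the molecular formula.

C5H5ClF4O

Walk through each heavy atom and fill implicit hydrogens from standard valence (C 4, N 3, O 2, S 2, halogen 1):
  atom 1: F (halogen, monovalent) → 0 H
  atom 2: C, bond orders sum to 2 (valence 4) → 2 H
  atom 3: C, bond orders sum to 4 (valence 4) → 0 H
  atom 4: O, bond orders sum to 2 (valence 2) → 0 H
  atom 5: C, bond orders sum to 3 (valence 4) → 1 H
  atom 6: Cl (halogen, monovalent) → 0 H
  atom 7: C, bond orders sum to 2 (valence 4) → 2 H
  atom 8: C, bond orders sum to 4 (valence 4) → 0 H
  atom 9: F (halogen, monovalent) → 0 H
  atom 10: F (halogen, monovalent) → 0 H
  atom 11: F (halogen, monovalent) → 0 H
Totals → C:5, H:5, Cl:1, F:4, O:1.
In Hill order: C5H5ClF4O.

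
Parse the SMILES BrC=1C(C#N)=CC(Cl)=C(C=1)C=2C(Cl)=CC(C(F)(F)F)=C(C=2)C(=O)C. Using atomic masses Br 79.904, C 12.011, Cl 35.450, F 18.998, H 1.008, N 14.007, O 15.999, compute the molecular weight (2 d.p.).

437.04 g/mol

First, the molecular formula is C16H7BrCl2F3NO (counting implicit H from valence).
  Br: 1 × 79.904 = 79.904
  C: 16 × 12.011 = 192.176
  Cl: 2 × 35.450 = 70.900
  F: 3 × 18.998 = 56.994
  H: 7 × 1.008 = 7.056
  N: 1 × 14.007 = 14.007
  O: 1 × 15.999 = 15.999
Sum: 1×79.904 + 16×12.011 + 2×35.450 + 3×18.998 + 7×1.008 + 1×14.007 + 1×15.999 = 437.036 → 437.04 g/mol.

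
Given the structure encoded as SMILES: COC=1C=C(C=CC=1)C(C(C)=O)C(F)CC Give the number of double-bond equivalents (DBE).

5

Molecular formula: C13H17FO2.
DoU = (2C + 2 + N − H − X) / 2, where X is the halogen count and O/S are ignored.
    = (2·13 + 2 + 0 − 17 − 1) / 2 = 10 / 2 = 5.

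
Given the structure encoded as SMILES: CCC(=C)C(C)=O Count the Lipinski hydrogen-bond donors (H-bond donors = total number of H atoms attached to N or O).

Donors: find every N or O and count the H atoms it carries.
  atom 7 (O): bond orders sum to 2 → 0 H
Lipinski HBD = 0.

0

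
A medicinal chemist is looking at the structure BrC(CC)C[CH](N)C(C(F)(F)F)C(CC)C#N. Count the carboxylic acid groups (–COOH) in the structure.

0

Scan the SMILES for the carboxylic acid motif — none present.
Groups that are present: 1 nitrile, 1 primary amine.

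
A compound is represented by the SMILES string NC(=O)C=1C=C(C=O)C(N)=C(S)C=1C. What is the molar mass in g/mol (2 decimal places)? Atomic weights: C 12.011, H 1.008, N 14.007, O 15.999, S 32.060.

First, the molecular formula is C9H10N2O2S (counting implicit H from valence).
  C: 9 × 12.011 = 108.099
  H: 10 × 1.008 = 10.080
  N: 2 × 14.007 = 28.014
  O: 2 × 15.999 = 31.998
  S: 1 × 32.060 = 32.060
Sum: 9×12.011 + 10×1.008 + 2×14.007 + 2×15.999 + 1×32.060 = 210.251 → 210.25 g/mol.

210.25 g/mol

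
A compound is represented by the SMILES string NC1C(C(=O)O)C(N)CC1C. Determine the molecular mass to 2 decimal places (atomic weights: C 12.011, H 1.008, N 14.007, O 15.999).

158.20 g/mol

First, the molecular formula is C7H14N2O2 (counting implicit H from valence).
  C: 7 × 12.011 = 84.077
  H: 14 × 1.008 = 14.112
  N: 2 × 14.007 = 28.014
  O: 2 × 15.999 = 31.998
Sum: 7×12.011 + 14×1.008 + 2×14.007 + 2×15.999 = 158.201 → 158.20 g/mol.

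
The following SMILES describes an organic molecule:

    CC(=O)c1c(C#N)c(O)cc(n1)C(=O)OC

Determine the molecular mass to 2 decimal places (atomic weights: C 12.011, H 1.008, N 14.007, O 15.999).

First, the molecular formula is C10H8N2O4 (counting implicit H from valence).
  C: 10 × 12.011 = 120.110
  H: 8 × 1.008 = 8.064
  N: 2 × 14.007 = 28.014
  O: 4 × 15.999 = 63.996
Sum: 10×12.011 + 8×1.008 + 2×14.007 + 4×15.999 = 220.184 → 220.18 g/mol.

220.18 g/mol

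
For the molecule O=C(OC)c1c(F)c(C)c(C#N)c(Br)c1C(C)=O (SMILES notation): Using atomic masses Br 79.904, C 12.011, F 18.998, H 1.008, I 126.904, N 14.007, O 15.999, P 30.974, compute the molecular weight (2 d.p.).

314.11 g/mol

First, the molecular formula is C12H9BrFNO3 (counting implicit H from valence).
  Br: 1 × 79.904 = 79.904
  C: 12 × 12.011 = 144.132
  F: 1 × 18.998 = 18.998
  H: 9 × 1.008 = 9.072
  N: 1 × 14.007 = 14.007
  O: 3 × 15.999 = 47.997
Sum: 1×79.904 + 12×12.011 + 1×18.998 + 9×1.008 + 1×14.007 + 3×15.999 = 314.110 → 314.11 g/mol.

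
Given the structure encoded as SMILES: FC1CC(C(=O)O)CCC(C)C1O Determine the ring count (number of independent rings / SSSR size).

1

In SMILES, each pair of matching ring-closure digits denotes one ring-closing bond; the number of such bonds equals the number of independent rings.
Ring-closure bonds here: 1.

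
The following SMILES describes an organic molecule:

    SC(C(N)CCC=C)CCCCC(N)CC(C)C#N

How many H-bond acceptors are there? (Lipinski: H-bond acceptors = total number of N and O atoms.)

3

N atoms: 3; O atoms: 0.
Lipinski HBA = 3 + 0 = 3.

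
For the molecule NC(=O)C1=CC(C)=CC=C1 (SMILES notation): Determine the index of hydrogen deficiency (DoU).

Molecular formula: C8H9NO.
DoU = (2C + 2 + N − H − X) / 2, where X is the halogen count and O/S are ignored.
    = (2·8 + 2 + 1 − 9 − 0) / 2 = 10 / 2 = 5.

5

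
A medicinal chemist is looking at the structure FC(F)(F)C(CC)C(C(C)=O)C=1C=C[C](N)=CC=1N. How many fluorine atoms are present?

Scan the SMILES for F atoms (remember two-letter symbols like Cl and Br are single atoms).
Fluorine count: 3.

3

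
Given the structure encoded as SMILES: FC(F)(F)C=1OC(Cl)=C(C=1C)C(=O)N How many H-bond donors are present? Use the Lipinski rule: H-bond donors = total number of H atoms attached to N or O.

Donors: find every N or O and count the H atoms it carries.
  atom 6 (O): bond orders sum to 2 → 0 H
  atom 13 (O): bond orders sum to 2 → 0 H
  atom 14 (N): bond orders sum to 1 → 2 H
Lipinski HBD = 2.

2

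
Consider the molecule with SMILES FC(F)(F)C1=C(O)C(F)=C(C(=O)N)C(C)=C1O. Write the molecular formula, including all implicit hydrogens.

Walk through each heavy atom and fill implicit hydrogens from standard valence (C 4, N 3, O 2, S 2, halogen 1):
  atom 1: F (halogen, monovalent) → 0 H
  atom 2: C, bond orders sum to 4 (valence 4) → 0 H
  atom 3: F (halogen, monovalent) → 0 H
  atom 4: F (halogen, monovalent) → 0 H
  atom 5: C, bond orders sum to 4 (valence 4) → 0 H
  atom 6: C, bond orders sum to 4 (valence 4) → 0 H
  atom 7: O, bond orders sum to 1 (valence 2) → 1 H
  atom 8: C, bond orders sum to 4 (valence 4) → 0 H
  atom 9: F (halogen, monovalent) → 0 H
  atom 10: C, bond orders sum to 4 (valence 4) → 0 H
  atom 11: C, bond orders sum to 4 (valence 4) → 0 H
  atom 12: O, bond orders sum to 2 (valence 2) → 0 H
  atom 13: N, bond orders sum to 1 (valence 3) → 2 H
  atom 14: C, bond orders sum to 4 (valence 4) → 0 H
  atom 15: C, bond orders sum to 1 (valence 4) → 3 H
  atom 16: C, bond orders sum to 4 (valence 4) → 0 H
  atom 17: O, bond orders sum to 1 (valence 2) → 1 H
Totals → C:9, H:7, F:4, N:1, O:3.

C9H7F4NO3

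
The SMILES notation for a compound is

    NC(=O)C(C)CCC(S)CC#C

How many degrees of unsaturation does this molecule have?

Degree of unsaturation = (number of rings) + (number of π bonds).
Ring closures in the SMILES: 0.
π bonds: 1 double bond (each 1 DoU), 1 triple bond (each 2 DoU) → 3 DoU from unsaturation.
Total DoU = 0 + 3 = 3.

3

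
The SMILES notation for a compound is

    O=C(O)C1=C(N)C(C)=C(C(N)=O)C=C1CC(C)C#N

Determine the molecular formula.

Walk through each heavy atom and fill implicit hydrogens from standard valence (C 4, N 3, O 2, S 2, halogen 1):
  atom 1: O, bond orders sum to 2 (valence 2) → 0 H
  atom 2: C, bond orders sum to 4 (valence 4) → 0 H
  atom 3: O, bond orders sum to 1 (valence 2) → 1 H
  atom 4: C, bond orders sum to 4 (valence 4) → 0 H
  atom 5: C, bond orders sum to 4 (valence 4) → 0 H
  atom 6: N, bond orders sum to 1 (valence 3) → 2 H
  atom 7: C, bond orders sum to 4 (valence 4) → 0 H
  atom 8: C, bond orders sum to 1 (valence 4) → 3 H
  atom 9: C, bond orders sum to 4 (valence 4) → 0 H
  atom 10: C, bond orders sum to 4 (valence 4) → 0 H
  atom 11: N, bond orders sum to 1 (valence 3) → 2 H
  atom 12: O, bond orders sum to 2 (valence 2) → 0 H
  atom 13: C, bond orders sum to 3 (valence 4) → 1 H
  atom 14: C, bond orders sum to 4 (valence 4) → 0 H
  atom 15: C, bond orders sum to 2 (valence 4) → 2 H
  atom 16: C, bond orders sum to 3 (valence 4) → 1 H
  atom 17: C, bond orders sum to 1 (valence 4) → 3 H
  atom 18: C, bond orders sum to 4 (valence 4) → 0 H
  atom 19: N, bond orders sum to 3 (valence 3) → 0 H
Totals → C:13, H:15, N:3, O:3.

C13H15N3O3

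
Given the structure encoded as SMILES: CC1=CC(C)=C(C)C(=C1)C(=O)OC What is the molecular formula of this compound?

Walk through each heavy atom and fill implicit hydrogens from standard valence (C 4, N 3, O 2, S 2, halogen 1):
  atom 1: C, bond orders sum to 1 (valence 4) → 3 H
  atom 2: C, bond orders sum to 4 (valence 4) → 0 H
  atom 3: C, bond orders sum to 3 (valence 4) → 1 H
  atom 4: C, bond orders sum to 4 (valence 4) → 0 H
  atom 5: C, bond orders sum to 1 (valence 4) → 3 H
  atom 6: C, bond orders sum to 4 (valence 4) → 0 H
  atom 7: C, bond orders sum to 1 (valence 4) → 3 H
  atom 8: C, bond orders sum to 4 (valence 4) → 0 H
  atom 9: C, bond orders sum to 3 (valence 4) → 1 H
  atom 10: C, bond orders sum to 4 (valence 4) → 0 H
  atom 11: O, bond orders sum to 2 (valence 2) → 0 H
  atom 12: O, bond orders sum to 2 (valence 2) → 0 H
  atom 13: C, bond orders sum to 1 (valence 4) → 3 H
Totals → C:11, H:14, O:2.
In Hill order: C11H14O2.

C11H14O2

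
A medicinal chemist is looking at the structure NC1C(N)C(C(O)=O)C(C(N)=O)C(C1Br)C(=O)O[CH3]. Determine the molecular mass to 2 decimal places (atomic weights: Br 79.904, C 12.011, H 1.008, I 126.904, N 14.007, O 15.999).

338.16 g/mol

First, the molecular formula is C10H16BrN3O5 (counting implicit H from valence).
  Br: 1 × 79.904 = 79.904
  C: 10 × 12.011 = 120.110
  H: 16 × 1.008 = 16.128
  N: 3 × 14.007 = 42.021
  O: 5 × 15.999 = 79.995
Sum: 1×79.904 + 10×12.011 + 16×1.008 + 3×14.007 + 5×15.999 = 338.158 → 338.16 g/mol.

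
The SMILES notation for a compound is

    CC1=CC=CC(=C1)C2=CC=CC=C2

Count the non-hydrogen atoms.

Every atom symbol written in the SMILES (organic subset) is one heavy atom; implicit H are not written.
Heavy atoms by element → C:13.
Total: 13.

13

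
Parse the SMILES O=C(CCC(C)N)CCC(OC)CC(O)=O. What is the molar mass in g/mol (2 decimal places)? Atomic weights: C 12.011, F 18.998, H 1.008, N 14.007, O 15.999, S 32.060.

231.29 g/mol

First, the molecular formula is C11H21NO4 (counting implicit H from valence).
  C: 11 × 12.011 = 132.121
  H: 21 × 1.008 = 21.168
  N: 1 × 14.007 = 14.007
  O: 4 × 15.999 = 63.996
Sum: 11×12.011 + 21×1.008 + 1×14.007 + 4×15.999 = 231.292 → 231.29 g/mol.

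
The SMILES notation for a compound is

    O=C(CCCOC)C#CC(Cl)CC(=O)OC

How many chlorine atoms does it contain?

1

Scan the SMILES for Cl atoms (remember two-letter symbols like Cl and Br are single atoms).
Chlorine count: 1.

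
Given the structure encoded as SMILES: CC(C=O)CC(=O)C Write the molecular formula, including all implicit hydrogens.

Walk through each heavy atom and fill implicit hydrogens from standard valence (C 4, N 3, O 2, S 2, halogen 1):
  atom 1: C, bond orders sum to 1 (valence 4) → 3 H
  atom 2: C, bond orders sum to 3 (valence 4) → 1 H
  atom 3: C, bond orders sum to 3 (valence 4) → 1 H
  atom 4: O, bond orders sum to 2 (valence 2) → 0 H
  atom 5: C, bond orders sum to 2 (valence 4) → 2 H
  atom 6: C, bond orders sum to 4 (valence 4) → 0 H
  atom 7: O, bond orders sum to 2 (valence 2) → 0 H
  atom 8: C, bond orders sum to 1 (valence 4) → 3 H
Totals → C:6, H:10, O:2.
In Hill order: C6H10O2.

C6H10O2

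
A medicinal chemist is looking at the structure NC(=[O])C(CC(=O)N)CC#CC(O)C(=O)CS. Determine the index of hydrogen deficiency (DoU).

Molecular formula: C10H14N2O4S.
DoU = (2C + 2 + N − H − X) / 2, where X is the halogen count and O/S are ignored.
    = (2·10 + 2 + 2 − 14 − 0) / 2 = 10 / 2 = 5.

5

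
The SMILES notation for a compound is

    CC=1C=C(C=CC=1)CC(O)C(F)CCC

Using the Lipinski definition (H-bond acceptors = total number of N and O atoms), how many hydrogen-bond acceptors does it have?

N atoms: 0; O atoms: 1.
Lipinski HBA = 0 + 1 = 1.

1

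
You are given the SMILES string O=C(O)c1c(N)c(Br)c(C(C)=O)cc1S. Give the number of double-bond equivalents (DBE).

6

Molecular formula: C9H8BrNO3S.
DoU = (2C + 2 + N − H − X) / 2, where X is the halogen count and O/S are ignored.
    = (2·9 + 2 + 1 − 8 − 1) / 2 = 12 / 2 = 6.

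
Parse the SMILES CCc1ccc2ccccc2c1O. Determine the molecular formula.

C12H12O

Walk through each heavy atom and fill implicit hydrogens from standard valence (C 4, N 3, O 2, S 2, halogen 1); for lowercase aromatic atoms, an aromatic c carries 1 H when it has two neighbours and 0 H with three, and aromatic n carries 0 H:
  atom 1: C, bond orders sum to 1 (valence 4) → 3 H
  atom 2: C, bond orders sum to 2 (valence 4) → 2 H
  atom 3: aromatic c, 3 neighbours → 0 H
  atom 4: aromatic c, 2 neighbours → 1 H
  atom 5: aromatic c, 2 neighbours → 1 H
  atom 6: aromatic c, 3 neighbours → 0 H
  atom 7: aromatic c, 2 neighbours → 1 H
  atom 8: aromatic c, 2 neighbours → 1 H
  atom 9: aromatic c, 2 neighbours → 1 H
  atom 10: aromatic c, 2 neighbours → 1 H
  atom 11: aromatic c, 3 neighbours → 0 H
  atom 12: aromatic c, 3 neighbours → 0 H
  atom 13: O, bond orders sum to 1 (valence 2) → 1 H
Totals → C:12, H:12, O:1.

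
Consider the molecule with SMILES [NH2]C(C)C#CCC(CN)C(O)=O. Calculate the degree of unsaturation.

3

Degree of unsaturation = (number of rings) + (number of π bonds).
Ring closures in the SMILES: 0.
π bonds: 1 double bond (each 1 DoU), 1 triple bond (each 2 DoU) → 3 DoU from unsaturation.
Total DoU = 0 + 3 = 3.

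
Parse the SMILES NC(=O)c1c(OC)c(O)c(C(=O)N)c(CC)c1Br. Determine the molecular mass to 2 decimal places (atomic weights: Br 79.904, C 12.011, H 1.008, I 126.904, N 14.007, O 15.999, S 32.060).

First, the molecular formula is C11H13BrN2O4 (counting implicit H from valence).
  Br: 1 × 79.904 = 79.904
  C: 11 × 12.011 = 132.121
  H: 13 × 1.008 = 13.104
  N: 2 × 14.007 = 28.014
  O: 4 × 15.999 = 63.996
Sum: 1×79.904 + 11×12.011 + 13×1.008 + 2×14.007 + 4×15.999 = 317.139 → 317.14 g/mol.

317.14 g/mol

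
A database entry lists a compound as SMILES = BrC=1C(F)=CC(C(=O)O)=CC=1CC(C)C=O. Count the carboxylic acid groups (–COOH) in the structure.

The carboxylic acid motif appears at heavy-atom position 7 in the SMILES.
Other groups present: 1 aldehyde.
Carboxylic acid count: 1.

1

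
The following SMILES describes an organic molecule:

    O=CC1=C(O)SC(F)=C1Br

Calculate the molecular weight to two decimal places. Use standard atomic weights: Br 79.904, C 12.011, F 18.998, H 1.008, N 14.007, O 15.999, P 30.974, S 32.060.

First, the molecular formula is C5H2BrFO2S (counting implicit H from valence).
  Br: 1 × 79.904 = 79.904
  C: 5 × 12.011 = 60.055
  F: 1 × 18.998 = 18.998
  H: 2 × 1.008 = 2.016
  O: 2 × 15.999 = 31.998
  S: 1 × 32.060 = 32.060
Sum: 1×79.904 + 5×12.011 + 1×18.998 + 2×1.008 + 2×15.999 + 1×32.060 = 225.031 → 225.03 g/mol.

225.03 g/mol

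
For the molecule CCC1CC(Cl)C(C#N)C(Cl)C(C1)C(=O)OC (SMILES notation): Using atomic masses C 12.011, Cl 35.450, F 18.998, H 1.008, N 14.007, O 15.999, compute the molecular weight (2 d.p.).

278.17 g/mol

First, the molecular formula is C12H17Cl2NO2 (counting implicit H from valence).
  C: 12 × 12.011 = 144.132
  Cl: 2 × 35.450 = 70.900
  H: 17 × 1.008 = 17.136
  N: 1 × 14.007 = 14.007
  O: 2 × 15.999 = 31.998
Sum: 12×12.011 + 2×35.450 + 17×1.008 + 1×14.007 + 2×15.999 = 278.173 → 278.17 g/mol.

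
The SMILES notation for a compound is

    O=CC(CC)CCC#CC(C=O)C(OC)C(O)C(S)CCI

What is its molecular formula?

Walk through each heavy atom and fill implicit hydrogens from standard valence (C 4, N 3, O 2, S 2, halogen 1):
  atom 1: O, bond orders sum to 2 (valence 2) → 0 H
  atom 2: C, bond orders sum to 3 (valence 4) → 1 H
  atom 3: C, bond orders sum to 3 (valence 4) → 1 H
  atom 4: C, bond orders sum to 2 (valence 4) → 2 H
  atom 5: C, bond orders sum to 1 (valence 4) → 3 H
  atom 6: C, bond orders sum to 2 (valence 4) → 2 H
  atom 7: C, bond orders sum to 2 (valence 4) → 2 H
  atom 8: C, bond orders sum to 4 (valence 4) → 0 H
  atom 9: C, bond orders sum to 4 (valence 4) → 0 H
  atom 10: C, bond orders sum to 3 (valence 4) → 1 H
  atom 11: C, bond orders sum to 3 (valence 4) → 1 H
  atom 12: O, bond orders sum to 2 (valence 2) → 0 H
  atom 13: C, bond orders sum to 3 (valence 4) → 1 H
  atom 14: O, bond orders sum to 2 (valence 2) → 0 H
  atom 15: C, bond orders sum to 1 (valence 4) → 3 H
  atom 16: C, bond orders sum to 3 (valence 4) → 1 H
  atom 17: O, bond orders sum to 1 (valence 2) → 1 H
  atom 18: C, bond orders sum to 3 (valence 4) → 1 H
  atom 19: S, bond orders sum to 1 (valence 2) → 1 H
  atom 20: C, bond orders sum to 2 (valence 4) → 2 H
  atom 21: C, bond orders sum to 2 (valence 4) → 2 H
  atom 22: I (halogen, monovalent) → 0 H
Totals → C:16, H:25, I:1, O:4, S:1.
In Hill order: C16H25IO4S.

C16H25IO4S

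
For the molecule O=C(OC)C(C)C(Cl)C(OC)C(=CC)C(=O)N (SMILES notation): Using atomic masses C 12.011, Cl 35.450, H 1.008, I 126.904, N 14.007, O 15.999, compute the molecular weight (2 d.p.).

263.72 g/mol

First, the molecular formula is C11H18ClNO4 (counting implicit H from valence).
  C: 11 × 12.011 = 132.121
  Cl: 1 × 35.450 = 35.450
  H: 18 × 1.008 = 18.144
  N: 1 × 14.007 = 14.007
  O: 4 × 15.999 = 63.996
Sum: 11×12.011 + 1×35.450 + 18×1.008 + 1×14.007 + 4×15.999 = 263.718 → 263.72 g/mol.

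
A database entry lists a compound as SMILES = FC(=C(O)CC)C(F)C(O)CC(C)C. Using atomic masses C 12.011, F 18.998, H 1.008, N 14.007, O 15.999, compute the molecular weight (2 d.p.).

208.25 g/mol

First, the molecular formula is C10H18F2O2 (counting implicit H from valence).
  C: 10 × 12.011 = 120.110
  F: 2 × 18.998 = 37.996
  H: 18 × 1.008 = 18.144
  O: 2 × 15.999 = 31.998
Sum: 10×12.011 + 2×18.998 + 18×1.008 + 2×15.999 = 208.248 → 208.25 g/mol.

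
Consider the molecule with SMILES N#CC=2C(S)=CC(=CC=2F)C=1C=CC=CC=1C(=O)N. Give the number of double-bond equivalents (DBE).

11

Molecular formula: C14H9FN2OS.
DoU = (2C + 2 + N − H − X) / 2, where X is the halogen count and O/S are ignored.
    = (2·14 + 2 + 2 − 9 − 1) / 2 = 22 / 2 = 11.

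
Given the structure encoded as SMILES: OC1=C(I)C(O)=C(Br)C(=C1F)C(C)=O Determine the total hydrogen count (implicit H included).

5

Walk through each heavy atom and fill implicit hydrogens from standard valence (C 4, N 3, O 2, S 2, halogen 1):
  atom 1: O, bond orders sum to 1 (valence 2) → 1 H
  atom 2: C, bond orders sum to 4 (valence 4) → 0 H
  atom 3: C, bond orders sum to 4 (valence 4) → 0 H
  atom 4: I (halogen, monovalent) → 0 H
  atom 5: C, bond orders sum to 4 (valence 4) → 0 H
  atom 6: O, bond orders sum to 1 (valence 2) → 1 H
  atom 7: C, bond orders sum to 4 (valence 4) → 0 H
  atom 8: Br (halogen, monovalent) → 0 H
  atom 9: C, bond orders sum to 4 (valence 4) → 0 H
  atom 10: C, bond orders sum to 4 (valence 4) → 0 H
  atom 11: F (halogen, monovalent) → 0 H
  atom 12: C, bond orders sum to 4 (valence 4) → 0 H
  atom 13: C, bond orders sum to 1 (valence 4) → 3 H
  atom 14: O, bond orders sum to 2 (valence 2) → 0 H
Total hydrogens: 5.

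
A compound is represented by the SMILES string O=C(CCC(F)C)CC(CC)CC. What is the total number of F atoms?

1

Scan the SMILES for F atoms (remember two-letter symbols like Cl and Br are single atoms).
Fluorine count: 1.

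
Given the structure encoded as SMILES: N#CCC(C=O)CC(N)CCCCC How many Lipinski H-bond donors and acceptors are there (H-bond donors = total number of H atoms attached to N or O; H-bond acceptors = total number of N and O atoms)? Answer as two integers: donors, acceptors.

2, 3

Donors: find every N or O and count the H atoms it carries.
  atom 1 (N): bond orders sum to 3 → 0 H
  atom 6 (O): bond orders sum to 2 → 0 H
  atom 9 (N): bond orders sum to 1 → 2 H
Lipinski HBD = 2.
Acceptors: N atoms = 2, O atoms = 1 → HBA = 3.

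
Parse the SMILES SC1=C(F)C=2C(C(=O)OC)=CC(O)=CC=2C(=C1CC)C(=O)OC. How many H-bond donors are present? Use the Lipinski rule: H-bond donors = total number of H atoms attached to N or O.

Donors: find every N or O and count the H atoms it carries.
  atom 8 (O): bond orders sum to 2 → 0 H
  atom 9 (O): bond orders sum to 2 → 0 H
  atom 13 (O): bond orders sum to 1 → 1 H
  atom 21 (O): bond orders sum to 2 → 0 H
  atom 22 (O): bond orders sum to 2 → 0 H
Lipinski HBD = 1.

1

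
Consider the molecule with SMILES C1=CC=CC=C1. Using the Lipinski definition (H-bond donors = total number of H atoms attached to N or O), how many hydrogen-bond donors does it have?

0

Donors: find every N or O and count the H atoms it carries.
  (no N or O atoms present)
Lipinski HBD = 0.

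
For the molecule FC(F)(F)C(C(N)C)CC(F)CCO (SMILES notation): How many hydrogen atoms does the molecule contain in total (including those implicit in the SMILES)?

Walk through each heavy atom and fill implicit hydrogens from standard valence (C 4, N 3, O 2, S 2, halogen 1):
  atom 1: F (halogen, monovalent) → 0 H
  atom 2: C, bond orders sum to 4 (valence 4) → 0 H
  atom 3: F (halogen, monovalent) → 0 H
  atom 4: F (halogen, monovalent) → 0 H
  atom 5: C, bond orders sum to 3 (valence 4) → 1 H
  atom 6: C, bond orders sum to 3 (valence 4) → 1 H
  atom 7: N, bond orders sum to 1 (valence 3) → 2 H
  atom 8: C, bond orders sum to 1 (valence 4) → 3 H
  atom 9: C, bond orders sum to 2 (valence 4) → 2 H
  atom 10: C, bond orders sum to 3 (valence 4) → 1 H
  atom 11: F (halogen, monovalent) → 0 H
  atom 12: C, bond orders sum to 2 (valence 4) → 2 H
  atom 13: C, bond orders sum to 2 (valence 4) → 2 H
  atom 14: O, bond orders sum to 1 (valence 2) → 1 H
Total hydrogens: 15.

15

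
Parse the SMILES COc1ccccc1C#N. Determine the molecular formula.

Walk through each heavy atom and fill implicit hydrogens from standard valence (C 4, N 3, O 2, S 2, halogen 1); for lowercase aromatic atoms, an aromatic c carries 1 H when it has two neighbours and 0 H with three, and aromatic n carries 0 H:
  atom 1: C, bond orders sum to 1 (valence 4) → 3 H
  atom 2: O, bond orders sum to 2 (valence 2) → 0 H
  atom 3: aromatic c, 3 neighbours → 0 H
  atom 4: aromatic c, 2 neighbours → 1 H
  atom 5: aromatic c, 2 neighbours → 1 H
  atom 6: aromatic c, 2 neighbours → 1 H
  atom 7: aromatic c, 2 neighbours → 1 H
  atom 8: aromatic c, 3 neighbours → 0 H
  atom 9: C, bond orders sum to 4 (valence 4) → 0 H
  atom 10: N, bond orders sum to 3 (valence 3) → 0 H
Totals → C:8, H:7, N:1, O:1.
In Hill order: C8H7NO.

C8H7NO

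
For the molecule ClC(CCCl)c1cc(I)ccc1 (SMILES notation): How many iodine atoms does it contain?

Scan the SMILES for I atoms (remember two-letter symbols like Cl and Br are single atoms).
Iodine count: 1.

1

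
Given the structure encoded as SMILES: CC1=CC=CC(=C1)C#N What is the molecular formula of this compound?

C8H7N

Walk through each heavy atom and fill implicit hydrogens from standard valence (C 4, N 3, O 2, S 2, halogen 1):
  atom 1: C, bond orders sum to 1 (valence 4) → 3 H
  atom 2: C, bond orders sum to 4 (valence 4) → 0 H
  atom 3: C, bond orders sum to 3 (valence 4) → 1 H
  atom 4: C, bond orders sum to 3 (valence 4) → 1 H
  atom 5: C, bond orders sum to 3 (valence 4) → 1 H
  atom 6: C, bond orders sum to 4 (valence 4) → 0 H
  atom 7: C, bond orders sum to 3 (valence 4) → 1 H
  atom 8: C, bond orders sum to 4 (valence 4) → 0 H
  atom 9: N, bond orders sum to 3 (valence 3) → 0 H
Totals → C:8, H:7, N:1.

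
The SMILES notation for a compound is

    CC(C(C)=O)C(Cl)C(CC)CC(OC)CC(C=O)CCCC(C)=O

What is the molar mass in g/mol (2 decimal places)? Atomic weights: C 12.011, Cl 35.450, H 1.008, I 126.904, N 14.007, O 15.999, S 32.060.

First, the molecular formula is C19H33ClO4 (counting implicit H from valence).
  C: 19 × 12.011 = 228.209
  Cl: 1 × 35.450 = 35.450
  H: 33 × 1.008 = 33.264
  O: 4 × 15.999 = 63.996
Sum: 19×12.011 + 1×35.450 + 33×1.008 + 4×15.999 = 360.919 → 360.92 g/mol.

360.92 g/mol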